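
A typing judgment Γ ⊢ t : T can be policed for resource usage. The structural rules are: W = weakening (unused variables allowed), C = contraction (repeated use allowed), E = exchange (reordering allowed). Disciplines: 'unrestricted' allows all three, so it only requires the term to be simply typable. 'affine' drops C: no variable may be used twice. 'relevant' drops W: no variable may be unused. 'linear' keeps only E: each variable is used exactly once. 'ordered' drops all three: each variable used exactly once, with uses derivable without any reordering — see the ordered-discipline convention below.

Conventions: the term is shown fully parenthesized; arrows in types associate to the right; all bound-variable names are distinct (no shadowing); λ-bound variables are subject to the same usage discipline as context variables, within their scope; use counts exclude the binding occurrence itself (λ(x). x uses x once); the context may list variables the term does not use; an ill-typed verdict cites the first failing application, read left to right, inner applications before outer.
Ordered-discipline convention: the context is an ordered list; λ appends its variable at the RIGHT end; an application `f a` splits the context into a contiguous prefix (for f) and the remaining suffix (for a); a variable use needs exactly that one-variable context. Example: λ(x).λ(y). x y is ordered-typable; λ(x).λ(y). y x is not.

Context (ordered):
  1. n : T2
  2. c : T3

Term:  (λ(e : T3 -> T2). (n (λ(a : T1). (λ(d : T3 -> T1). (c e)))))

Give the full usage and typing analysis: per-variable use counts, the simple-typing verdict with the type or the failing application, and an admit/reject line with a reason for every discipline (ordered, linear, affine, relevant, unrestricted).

variable uses: n=1; c=1; e [bound]=1; a [bound]=0; d [bound]=0
left-to-right use order: n, c, e
typing: ill-typed: applying a non-function (T3)
ordered ✗ (fails simple typing)
linear ✗ (a type mismatch blocks all five)
affine ✗ (the type mismatch rejects it)
relevant ✗ (not simply typable)
unrestricted ✗ (fails simple typing)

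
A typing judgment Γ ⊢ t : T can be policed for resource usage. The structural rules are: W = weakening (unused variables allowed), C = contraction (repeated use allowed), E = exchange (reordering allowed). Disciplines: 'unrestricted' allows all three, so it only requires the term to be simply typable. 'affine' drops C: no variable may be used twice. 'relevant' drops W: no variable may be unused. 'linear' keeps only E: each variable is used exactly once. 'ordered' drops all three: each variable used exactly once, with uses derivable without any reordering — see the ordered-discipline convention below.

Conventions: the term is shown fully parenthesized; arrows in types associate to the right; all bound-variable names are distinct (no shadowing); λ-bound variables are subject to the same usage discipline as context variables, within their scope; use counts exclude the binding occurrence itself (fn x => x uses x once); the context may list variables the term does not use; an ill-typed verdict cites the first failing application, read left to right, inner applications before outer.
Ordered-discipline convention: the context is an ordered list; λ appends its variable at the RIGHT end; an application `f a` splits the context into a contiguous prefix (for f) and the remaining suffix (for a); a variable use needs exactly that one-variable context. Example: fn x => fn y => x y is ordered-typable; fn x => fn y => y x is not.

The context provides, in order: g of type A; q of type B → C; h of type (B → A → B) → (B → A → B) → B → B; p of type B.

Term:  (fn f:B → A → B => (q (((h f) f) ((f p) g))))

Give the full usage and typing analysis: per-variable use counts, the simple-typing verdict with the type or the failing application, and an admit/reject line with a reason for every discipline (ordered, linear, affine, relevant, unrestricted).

variable uses: g: 1; q: 1; h: 1; p: 1; f (λ-bound): 3
order of uses: q, h, f, f, f, p, g
typing: the term checks, with type (B → A → B) → C
ordered: ✗, uses contraction: f ×3
linear: ✗, uses contraction: f ×3
affine: ✗, uses contraction: f ×3
relevant: ✓, none of g, q, h, p, f goes unused
unrestricted: ✓, type-checks ((B → A → B) → C) and nothing is barred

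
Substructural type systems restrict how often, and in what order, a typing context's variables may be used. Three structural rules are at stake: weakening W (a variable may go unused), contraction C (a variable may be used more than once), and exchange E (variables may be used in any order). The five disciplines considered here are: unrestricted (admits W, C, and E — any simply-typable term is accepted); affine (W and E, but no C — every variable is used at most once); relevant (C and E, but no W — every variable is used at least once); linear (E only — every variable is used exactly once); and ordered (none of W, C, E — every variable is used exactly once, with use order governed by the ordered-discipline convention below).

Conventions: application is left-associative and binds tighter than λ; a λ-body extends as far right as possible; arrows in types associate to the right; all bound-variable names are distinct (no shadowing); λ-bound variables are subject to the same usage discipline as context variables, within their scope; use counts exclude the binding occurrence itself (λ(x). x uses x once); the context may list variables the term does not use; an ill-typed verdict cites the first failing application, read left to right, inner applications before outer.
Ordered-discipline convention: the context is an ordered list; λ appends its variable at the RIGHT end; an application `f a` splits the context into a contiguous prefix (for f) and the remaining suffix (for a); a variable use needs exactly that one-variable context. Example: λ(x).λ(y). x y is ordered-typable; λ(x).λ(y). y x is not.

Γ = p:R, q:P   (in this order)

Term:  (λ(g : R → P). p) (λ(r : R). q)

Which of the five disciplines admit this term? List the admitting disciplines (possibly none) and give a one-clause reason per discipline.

admitted by: affine, unrestricted
counts: p=1, q=1, g [bound]=0, r [bound]=0
order of uses: p, q
typing: well-typed at R
ordered ✗ (unused: g, r — weakening required)
linear ✗ (unused: g, r — weakening required)
affine ✓ (p, q, g, r: no repeats, contraction unneeded)
relevant ✗ (unused: g, r — weakening required)
unrestricted ✓ (type-checks (R) and nothing is barred)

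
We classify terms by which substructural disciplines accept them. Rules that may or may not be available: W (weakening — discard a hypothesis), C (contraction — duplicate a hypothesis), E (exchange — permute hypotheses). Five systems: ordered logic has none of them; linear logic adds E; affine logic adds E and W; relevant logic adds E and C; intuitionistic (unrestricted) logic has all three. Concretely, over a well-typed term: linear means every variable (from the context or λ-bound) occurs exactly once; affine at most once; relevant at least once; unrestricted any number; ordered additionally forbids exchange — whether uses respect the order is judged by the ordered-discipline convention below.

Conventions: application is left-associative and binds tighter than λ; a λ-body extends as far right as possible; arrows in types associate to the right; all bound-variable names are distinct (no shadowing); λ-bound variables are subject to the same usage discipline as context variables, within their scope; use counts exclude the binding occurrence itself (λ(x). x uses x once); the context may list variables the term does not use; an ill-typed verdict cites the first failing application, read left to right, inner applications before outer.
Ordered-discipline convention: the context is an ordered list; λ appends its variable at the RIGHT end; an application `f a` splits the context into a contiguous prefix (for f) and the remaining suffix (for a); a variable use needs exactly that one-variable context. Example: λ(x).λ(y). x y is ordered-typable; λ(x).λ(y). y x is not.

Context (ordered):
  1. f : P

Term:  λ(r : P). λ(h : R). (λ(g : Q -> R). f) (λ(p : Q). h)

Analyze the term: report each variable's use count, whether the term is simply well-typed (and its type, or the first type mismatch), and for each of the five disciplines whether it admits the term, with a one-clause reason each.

variable uses: f ×1; r (λ-bound) ×0; h (λ-bound) ×1; g (λ-bound) ×0; p (λ-bound) ×0
order of uses: f, h
typing: well-typed at P -> R -> P
ordered ✗ (r, g, p never used (weakening))
linear ✗ (r, g, p never used (weakening))
affine ✓ (at most one use each (f, r, h, g, p))
relevant ✗ (r, g, p never used (weakening))
unrestricted ✓ (simply typable at P -> R -> P; W, C, E all held)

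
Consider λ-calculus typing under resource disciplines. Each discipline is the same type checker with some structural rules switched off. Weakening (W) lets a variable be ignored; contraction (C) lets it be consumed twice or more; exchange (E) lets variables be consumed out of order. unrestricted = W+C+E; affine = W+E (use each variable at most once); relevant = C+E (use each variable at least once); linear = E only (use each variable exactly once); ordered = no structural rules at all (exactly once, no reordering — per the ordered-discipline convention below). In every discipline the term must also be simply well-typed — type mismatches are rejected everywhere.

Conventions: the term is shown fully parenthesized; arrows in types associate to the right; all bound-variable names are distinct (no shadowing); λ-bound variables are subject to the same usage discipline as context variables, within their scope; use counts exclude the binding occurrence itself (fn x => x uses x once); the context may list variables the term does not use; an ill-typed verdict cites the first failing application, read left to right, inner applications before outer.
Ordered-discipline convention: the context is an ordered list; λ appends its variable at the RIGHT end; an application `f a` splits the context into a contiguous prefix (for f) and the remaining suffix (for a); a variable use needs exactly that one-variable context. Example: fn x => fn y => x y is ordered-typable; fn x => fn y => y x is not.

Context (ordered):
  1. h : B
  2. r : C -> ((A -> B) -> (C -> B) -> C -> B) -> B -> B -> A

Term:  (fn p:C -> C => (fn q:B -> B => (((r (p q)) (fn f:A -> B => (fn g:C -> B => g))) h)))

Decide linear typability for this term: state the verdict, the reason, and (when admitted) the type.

no — a type mismatch blocks all five
use counts: h: 1×, r: 1×, p (bound): 1×, q (bound): 1×, f (bound): 0×, g (bound): 1×
use order (left to right): r, p, q, g, h
typing: ill-typed: argument of type B -> B where C is required
across the five disciplines: ordered ✗, linear ✗, affine ✗, relevant ✗, unrestricted ✗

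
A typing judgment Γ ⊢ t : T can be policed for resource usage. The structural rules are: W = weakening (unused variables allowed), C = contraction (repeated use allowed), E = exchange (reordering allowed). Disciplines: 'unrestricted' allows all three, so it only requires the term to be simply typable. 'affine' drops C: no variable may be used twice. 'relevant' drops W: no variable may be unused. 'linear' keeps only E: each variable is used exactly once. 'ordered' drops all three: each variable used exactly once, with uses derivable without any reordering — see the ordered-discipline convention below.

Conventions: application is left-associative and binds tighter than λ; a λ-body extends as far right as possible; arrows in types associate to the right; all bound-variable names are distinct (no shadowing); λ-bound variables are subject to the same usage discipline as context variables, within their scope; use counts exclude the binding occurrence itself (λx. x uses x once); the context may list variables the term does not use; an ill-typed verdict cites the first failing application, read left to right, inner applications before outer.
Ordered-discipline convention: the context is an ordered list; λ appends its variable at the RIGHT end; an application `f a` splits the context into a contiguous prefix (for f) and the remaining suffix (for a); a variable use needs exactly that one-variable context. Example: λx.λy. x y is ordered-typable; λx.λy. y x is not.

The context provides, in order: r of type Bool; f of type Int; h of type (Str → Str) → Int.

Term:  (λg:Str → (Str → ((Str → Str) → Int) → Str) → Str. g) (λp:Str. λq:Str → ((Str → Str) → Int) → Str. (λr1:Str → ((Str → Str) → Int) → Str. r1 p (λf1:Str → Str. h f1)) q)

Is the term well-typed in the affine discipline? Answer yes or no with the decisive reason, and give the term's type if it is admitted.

yes — at most one use each (r, f, h, g, p, q, r1, f1); term : Str → (Str → ((Str → Str) → Int) → Str) → Str
variable uses: r: 0; f: 0; h: 1; g (λ-bound): 1; p (λ-bound): 1; q (λ-bound): 1; r1 (λ-bound): 1; f1 (λ-bound): 1
use order (left to right): g, r1, p, h, f1, q
typing: ✓ — Str → (Str → ((Str → Str) → Int) → Str) → Str
all disciplines: ordered ✗, linear ✗, affine ✓, relevant ✗, unrestricted ✓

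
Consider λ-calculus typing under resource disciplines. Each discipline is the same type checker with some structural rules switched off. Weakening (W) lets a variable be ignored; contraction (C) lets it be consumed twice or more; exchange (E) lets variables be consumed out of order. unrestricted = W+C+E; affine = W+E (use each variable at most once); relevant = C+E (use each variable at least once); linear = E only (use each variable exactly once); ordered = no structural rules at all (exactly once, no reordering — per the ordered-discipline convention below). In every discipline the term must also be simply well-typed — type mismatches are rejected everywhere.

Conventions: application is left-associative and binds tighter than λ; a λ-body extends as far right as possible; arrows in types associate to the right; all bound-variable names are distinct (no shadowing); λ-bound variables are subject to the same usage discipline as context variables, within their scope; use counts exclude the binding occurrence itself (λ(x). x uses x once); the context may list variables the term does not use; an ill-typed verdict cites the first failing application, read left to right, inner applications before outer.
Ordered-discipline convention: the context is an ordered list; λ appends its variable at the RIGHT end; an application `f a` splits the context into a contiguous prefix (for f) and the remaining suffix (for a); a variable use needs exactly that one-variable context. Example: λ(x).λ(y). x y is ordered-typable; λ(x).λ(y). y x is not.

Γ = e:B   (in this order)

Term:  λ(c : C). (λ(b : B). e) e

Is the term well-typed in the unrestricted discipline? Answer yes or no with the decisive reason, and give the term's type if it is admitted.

yes — well-typed at C → B; no restrictions here; term : C → B
variable uses: e=2, c [bound]=0, b [bound]=0
left-to-right use order: e, e
typing: ✓ — C → B
per-discipline verdicts: ordered ✗ | linear ✗ | affine ✗ | relevant ✗ | unrestricted ✓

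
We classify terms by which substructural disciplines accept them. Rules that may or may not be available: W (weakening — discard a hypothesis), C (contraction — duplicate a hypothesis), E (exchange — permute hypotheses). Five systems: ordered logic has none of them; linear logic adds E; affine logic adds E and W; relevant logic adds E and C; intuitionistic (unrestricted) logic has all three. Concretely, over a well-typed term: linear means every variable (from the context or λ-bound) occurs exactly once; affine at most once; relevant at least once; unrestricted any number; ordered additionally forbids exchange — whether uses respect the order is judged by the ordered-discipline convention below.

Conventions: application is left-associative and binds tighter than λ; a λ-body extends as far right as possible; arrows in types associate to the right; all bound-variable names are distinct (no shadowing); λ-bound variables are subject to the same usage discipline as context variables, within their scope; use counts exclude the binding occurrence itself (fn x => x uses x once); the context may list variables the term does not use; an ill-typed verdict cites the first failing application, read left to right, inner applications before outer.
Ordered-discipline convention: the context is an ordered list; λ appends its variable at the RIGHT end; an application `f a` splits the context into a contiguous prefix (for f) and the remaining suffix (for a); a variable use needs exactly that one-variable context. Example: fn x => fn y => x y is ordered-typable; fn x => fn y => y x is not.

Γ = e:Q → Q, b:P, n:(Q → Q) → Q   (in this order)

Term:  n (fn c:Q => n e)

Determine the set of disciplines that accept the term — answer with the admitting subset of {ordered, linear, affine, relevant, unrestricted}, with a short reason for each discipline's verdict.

admitted in: unrestricted
usage: e: 1×; b: 0×; n: 2×; c (λ-bound): 0×
left-to-right use order: n, n, e
typing: the term checks, with type Q
ordered: ✗, repeated use of n ×2; needs weakening: b, c unused
linear: ✗, repeated use of n ×2; needs weakening: b, c unused
affine: ✗, repeated use of n ×2
relevant: ✗, needs weakening: b, c unused
unrestricted: ✓, typability at Q is all that's needed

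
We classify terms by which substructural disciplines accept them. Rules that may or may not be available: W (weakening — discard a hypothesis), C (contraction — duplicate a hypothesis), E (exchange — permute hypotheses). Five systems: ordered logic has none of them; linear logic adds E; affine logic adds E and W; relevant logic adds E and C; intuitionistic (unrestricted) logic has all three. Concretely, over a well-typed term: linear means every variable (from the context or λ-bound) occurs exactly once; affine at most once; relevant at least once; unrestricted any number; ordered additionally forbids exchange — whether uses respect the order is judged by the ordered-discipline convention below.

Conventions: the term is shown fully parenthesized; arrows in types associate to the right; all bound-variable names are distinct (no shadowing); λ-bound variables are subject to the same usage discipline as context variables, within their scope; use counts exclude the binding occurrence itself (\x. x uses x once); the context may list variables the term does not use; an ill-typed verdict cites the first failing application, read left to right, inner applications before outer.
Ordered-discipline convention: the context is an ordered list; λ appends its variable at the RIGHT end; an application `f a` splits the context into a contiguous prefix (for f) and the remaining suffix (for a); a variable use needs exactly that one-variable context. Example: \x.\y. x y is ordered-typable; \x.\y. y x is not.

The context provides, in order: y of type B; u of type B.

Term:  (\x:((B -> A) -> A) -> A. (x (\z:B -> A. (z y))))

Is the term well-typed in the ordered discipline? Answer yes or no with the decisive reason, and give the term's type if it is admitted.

no — u left unused
counts: y=1; u=0; x (bound)=1; z (bound)=1
use order (left to right): x, z, y
typing: the term checks, with type (((B -> A) -> A) -> A) -> A
across the five disciplines: ordered ✗, linear ✗, affine ✓, relevant ✗, unrestricted ✓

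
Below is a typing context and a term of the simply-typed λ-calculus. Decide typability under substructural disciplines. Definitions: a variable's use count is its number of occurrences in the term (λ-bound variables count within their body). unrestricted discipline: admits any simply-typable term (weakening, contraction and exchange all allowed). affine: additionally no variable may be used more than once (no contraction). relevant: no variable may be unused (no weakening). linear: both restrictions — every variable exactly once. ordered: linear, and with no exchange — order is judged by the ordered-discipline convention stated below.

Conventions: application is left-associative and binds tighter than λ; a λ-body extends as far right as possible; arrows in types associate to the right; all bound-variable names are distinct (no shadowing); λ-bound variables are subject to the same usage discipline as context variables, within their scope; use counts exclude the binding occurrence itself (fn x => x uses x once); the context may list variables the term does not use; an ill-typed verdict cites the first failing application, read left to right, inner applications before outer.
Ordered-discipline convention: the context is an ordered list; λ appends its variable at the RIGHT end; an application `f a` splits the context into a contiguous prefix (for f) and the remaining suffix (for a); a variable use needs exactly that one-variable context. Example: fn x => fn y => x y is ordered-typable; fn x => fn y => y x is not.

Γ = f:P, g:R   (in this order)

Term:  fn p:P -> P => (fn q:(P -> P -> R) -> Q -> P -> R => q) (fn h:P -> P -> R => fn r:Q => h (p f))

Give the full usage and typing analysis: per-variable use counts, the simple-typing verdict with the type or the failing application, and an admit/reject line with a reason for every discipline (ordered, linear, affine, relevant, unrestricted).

variable uses: f: 1; g: 0; p [bound]: 1; q [bound]: 1; h [bound]: 1; r [bound]: 0
use order (left to right): q, h, p, f
typing: well-typed — term : (P -> P) -> (P -> P -> R) -> Q -> P -> R
ordered ✗ (g, r never used (weakening))
linear ✗ (g, r never used (weakening))
affine ✓ (no duplicate uses among f, g, p, q, h, r)
relevant ✗ (g, r never used (weakening))
unrestricted ✓ (simply typable at (P -> P) -> (P -> P -> R) -> Q -> P -> R; W, C, E all held)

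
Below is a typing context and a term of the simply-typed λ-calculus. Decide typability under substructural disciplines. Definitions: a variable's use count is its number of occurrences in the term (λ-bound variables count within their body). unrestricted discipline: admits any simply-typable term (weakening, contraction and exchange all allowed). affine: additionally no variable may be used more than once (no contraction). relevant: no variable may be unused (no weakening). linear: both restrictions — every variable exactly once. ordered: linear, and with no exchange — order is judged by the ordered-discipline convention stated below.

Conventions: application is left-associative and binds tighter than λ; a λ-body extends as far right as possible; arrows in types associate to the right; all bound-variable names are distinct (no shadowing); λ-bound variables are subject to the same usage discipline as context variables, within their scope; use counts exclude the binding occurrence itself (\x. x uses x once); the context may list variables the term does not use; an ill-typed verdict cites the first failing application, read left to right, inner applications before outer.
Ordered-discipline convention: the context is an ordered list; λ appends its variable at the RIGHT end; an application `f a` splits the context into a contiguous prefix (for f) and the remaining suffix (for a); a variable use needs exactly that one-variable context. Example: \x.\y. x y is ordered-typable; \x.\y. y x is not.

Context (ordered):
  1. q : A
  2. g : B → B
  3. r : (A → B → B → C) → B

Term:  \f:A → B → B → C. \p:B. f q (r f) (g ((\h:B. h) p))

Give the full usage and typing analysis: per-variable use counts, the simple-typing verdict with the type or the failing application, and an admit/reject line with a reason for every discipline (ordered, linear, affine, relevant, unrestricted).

use counts: q: 1; g: 1; r: 1; f (λ-bound): 2; p (λ-bound): 1; h (λ-bound): 1
uses in reading order: f, q, r, f, g, h, p
typing: well-typed — term : (A → B → B → C) → B → C
ordered: ✗ — uses contraction: f ×2
linear: ✗ — uses contraction: f ×2
affine: ✗ — uses contraction: f ×2
relevant: ✓ — at least one use each (q, g, r, f, p, h)
unrestricted: ✓ — simply typable at (A → B → B → C) → B → C; W, C, E all held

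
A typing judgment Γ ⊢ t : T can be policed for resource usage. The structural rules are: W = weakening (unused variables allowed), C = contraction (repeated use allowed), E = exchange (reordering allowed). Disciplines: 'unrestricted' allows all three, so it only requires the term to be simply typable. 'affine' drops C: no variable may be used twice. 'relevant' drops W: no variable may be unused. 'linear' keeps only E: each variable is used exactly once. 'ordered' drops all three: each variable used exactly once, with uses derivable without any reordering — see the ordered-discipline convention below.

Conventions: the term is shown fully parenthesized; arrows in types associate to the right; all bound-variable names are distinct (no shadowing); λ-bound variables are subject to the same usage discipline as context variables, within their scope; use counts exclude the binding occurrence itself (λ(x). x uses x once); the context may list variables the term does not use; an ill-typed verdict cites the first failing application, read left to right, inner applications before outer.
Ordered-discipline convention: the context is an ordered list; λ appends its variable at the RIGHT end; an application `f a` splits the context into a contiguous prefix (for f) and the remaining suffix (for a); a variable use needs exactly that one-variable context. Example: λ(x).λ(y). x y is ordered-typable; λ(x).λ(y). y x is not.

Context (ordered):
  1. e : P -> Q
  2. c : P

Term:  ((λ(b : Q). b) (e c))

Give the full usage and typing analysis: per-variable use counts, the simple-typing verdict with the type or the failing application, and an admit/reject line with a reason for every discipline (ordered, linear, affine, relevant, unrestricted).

counts: e: 1, c: 1, b [bound]: 1
order of uses: b, e, c
typing: well-typed at Q
ordered ✓ (single-use (e, c, b), ordered derivation ok)
linear ✓ (exactly-once usage across e, c, b)
affine ✓ (at most one use each (e, c, b))
relevant ✓ (none of e, c, b goes unused)
unrestricted ✓ (type-checks (Q) and nothing is barred)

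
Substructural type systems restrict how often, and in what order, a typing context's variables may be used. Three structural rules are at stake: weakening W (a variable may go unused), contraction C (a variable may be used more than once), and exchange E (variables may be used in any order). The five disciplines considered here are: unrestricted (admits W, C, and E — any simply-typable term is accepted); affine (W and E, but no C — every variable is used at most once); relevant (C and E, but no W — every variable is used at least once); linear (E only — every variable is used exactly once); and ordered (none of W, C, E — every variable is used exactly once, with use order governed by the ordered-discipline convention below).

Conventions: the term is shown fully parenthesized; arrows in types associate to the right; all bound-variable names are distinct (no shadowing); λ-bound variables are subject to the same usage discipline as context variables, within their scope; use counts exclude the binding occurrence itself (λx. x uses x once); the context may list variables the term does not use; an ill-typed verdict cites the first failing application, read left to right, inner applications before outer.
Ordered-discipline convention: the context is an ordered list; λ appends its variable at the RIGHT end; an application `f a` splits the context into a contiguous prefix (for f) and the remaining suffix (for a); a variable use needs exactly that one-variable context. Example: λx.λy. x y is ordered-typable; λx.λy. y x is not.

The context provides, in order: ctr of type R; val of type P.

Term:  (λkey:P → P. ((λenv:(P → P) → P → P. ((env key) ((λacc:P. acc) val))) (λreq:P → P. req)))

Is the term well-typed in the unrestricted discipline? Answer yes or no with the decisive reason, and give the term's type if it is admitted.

yes — well-typed at (P → P) → P; no restrictions here; term : (P → P) → P
use counts: ctr: 0, val: 1, key (bound): 1, env (bound): 1, acc (bound): 1, req (bound): 1
left-to-right use order: env, key, acc, val, req
typing: the term checks, with type (P → P) → P
all disciplines: ordered ✗, linear ✗, affine ✓, relevant ✗, unrestricted ✓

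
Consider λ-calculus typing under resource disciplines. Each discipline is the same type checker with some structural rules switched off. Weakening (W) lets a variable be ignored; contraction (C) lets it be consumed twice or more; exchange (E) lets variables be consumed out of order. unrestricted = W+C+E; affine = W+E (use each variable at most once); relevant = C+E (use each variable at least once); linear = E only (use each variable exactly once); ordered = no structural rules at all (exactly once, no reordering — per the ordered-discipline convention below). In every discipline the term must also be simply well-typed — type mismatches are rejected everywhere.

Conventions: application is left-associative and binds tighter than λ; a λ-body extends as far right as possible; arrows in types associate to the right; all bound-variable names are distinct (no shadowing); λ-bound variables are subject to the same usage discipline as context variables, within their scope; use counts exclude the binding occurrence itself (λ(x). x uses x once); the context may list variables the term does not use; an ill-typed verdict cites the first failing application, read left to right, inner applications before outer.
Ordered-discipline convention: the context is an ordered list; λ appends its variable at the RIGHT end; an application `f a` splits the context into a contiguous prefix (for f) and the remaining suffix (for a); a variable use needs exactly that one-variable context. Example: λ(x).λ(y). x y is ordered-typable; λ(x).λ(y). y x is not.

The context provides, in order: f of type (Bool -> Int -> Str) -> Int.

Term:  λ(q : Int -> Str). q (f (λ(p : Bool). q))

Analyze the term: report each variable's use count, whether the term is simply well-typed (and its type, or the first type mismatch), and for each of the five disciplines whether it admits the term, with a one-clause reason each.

usage: f ×1; q [bound] ×2; p [bound] ×0
use order (left to right): q, f, q
typing: the term checks, with type (Int -> Str) -> Str
ordered: ✗ — needs contraction — q ×2; needs weakening: p unused
linear: ✗ — needs contraction — q ×2; needs weakening: p unused
affine: ✗ — needs contraction — q ×2
relevant: ✗ — needs weakening: p unused
unrestricted: ✓ — well-typed at (Int -> Str) -> Str; no restrictions here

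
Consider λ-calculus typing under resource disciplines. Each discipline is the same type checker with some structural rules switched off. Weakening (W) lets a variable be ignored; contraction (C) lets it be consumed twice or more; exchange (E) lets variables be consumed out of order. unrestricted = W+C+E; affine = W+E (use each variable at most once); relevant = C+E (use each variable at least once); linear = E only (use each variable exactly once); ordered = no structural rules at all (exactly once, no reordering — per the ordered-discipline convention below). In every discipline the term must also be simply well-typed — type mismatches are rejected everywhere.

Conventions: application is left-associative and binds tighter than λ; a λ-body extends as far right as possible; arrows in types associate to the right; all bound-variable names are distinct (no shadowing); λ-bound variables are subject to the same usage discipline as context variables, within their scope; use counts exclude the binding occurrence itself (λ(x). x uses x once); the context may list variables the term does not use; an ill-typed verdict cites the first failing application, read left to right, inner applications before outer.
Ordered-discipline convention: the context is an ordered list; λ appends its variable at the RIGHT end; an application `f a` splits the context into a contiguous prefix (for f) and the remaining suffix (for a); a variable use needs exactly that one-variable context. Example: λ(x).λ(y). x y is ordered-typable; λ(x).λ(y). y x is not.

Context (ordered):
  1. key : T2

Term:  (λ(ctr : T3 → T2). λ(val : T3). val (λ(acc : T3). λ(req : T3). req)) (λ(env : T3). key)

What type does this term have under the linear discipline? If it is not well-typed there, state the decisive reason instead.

not well-typed under linear — a type mismatch blocks all five
usage: key ×1, ctr (bound) ×0, val (bound) ×1, acc (bound) ×0, req (bound) ×1, env (bound) ×0
left-to-right use order: val, req, key
typing: ill-typed: non-function type T3 applied to an argument
all disciplines: ordered ✗ · linear ✗ · affine ✗ · relevant ✗ · unrestricted ✗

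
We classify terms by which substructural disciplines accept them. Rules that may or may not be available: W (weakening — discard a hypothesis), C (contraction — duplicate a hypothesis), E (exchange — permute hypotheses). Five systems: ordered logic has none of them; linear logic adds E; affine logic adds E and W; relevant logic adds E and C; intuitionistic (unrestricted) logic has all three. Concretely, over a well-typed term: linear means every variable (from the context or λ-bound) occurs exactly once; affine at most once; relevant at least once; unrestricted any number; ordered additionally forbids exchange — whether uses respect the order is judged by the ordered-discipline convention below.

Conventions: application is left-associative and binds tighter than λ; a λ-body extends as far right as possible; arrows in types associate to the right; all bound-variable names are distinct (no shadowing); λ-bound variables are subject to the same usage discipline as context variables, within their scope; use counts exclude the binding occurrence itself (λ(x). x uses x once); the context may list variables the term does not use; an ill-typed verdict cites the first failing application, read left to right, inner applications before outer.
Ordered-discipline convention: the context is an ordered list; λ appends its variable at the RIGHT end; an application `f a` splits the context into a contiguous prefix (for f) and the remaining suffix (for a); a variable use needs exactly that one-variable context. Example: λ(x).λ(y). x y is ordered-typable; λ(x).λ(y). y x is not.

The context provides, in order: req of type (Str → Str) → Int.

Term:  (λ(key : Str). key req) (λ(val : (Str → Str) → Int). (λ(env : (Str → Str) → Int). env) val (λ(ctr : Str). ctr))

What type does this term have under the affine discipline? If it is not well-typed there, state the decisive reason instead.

not well-typed under affine — fails simple typing
use counts: req ×1; key [bound] ×1; val [bound] ×1; env [bound] ×1; ctr [bound] ×1
order of uses: key, req, env, val, ctr
typing: ill-typed: can't apply a value of type Str
per-discipline verdicts: ordered ✗, linear ✗, affine ✗, relevant ✗, unrestricted ✗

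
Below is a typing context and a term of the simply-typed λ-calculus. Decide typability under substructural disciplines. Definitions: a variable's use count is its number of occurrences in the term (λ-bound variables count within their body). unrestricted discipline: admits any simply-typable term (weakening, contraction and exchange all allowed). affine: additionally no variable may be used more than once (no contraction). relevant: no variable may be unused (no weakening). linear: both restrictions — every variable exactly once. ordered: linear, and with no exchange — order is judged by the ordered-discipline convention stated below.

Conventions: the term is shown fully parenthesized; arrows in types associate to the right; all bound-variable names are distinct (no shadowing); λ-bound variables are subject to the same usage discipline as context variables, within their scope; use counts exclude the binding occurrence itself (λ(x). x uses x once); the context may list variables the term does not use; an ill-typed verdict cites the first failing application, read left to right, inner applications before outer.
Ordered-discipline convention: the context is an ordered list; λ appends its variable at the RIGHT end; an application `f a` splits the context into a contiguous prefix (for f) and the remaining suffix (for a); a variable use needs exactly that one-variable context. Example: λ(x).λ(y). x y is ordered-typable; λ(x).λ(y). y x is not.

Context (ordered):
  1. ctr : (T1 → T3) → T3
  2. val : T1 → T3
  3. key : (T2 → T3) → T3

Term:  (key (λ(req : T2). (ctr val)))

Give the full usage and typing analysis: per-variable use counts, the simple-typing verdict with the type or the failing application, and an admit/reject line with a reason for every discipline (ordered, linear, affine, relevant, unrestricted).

use counts: ctr: 1×, val: 1×, key: 1×, req [bound]: 0×
use order (left to right): key, ctr, val
typing: the term checks, with type T3
ordered: ✗, unused: req — weakening required
linear: ✗, unused: req — weakening required
affine: ✓, no duplicate uses among ctr, val, key, req
relevant: ✗, unused: req — weakening required
unrestricted: ✓, typability at T3 is all that's needed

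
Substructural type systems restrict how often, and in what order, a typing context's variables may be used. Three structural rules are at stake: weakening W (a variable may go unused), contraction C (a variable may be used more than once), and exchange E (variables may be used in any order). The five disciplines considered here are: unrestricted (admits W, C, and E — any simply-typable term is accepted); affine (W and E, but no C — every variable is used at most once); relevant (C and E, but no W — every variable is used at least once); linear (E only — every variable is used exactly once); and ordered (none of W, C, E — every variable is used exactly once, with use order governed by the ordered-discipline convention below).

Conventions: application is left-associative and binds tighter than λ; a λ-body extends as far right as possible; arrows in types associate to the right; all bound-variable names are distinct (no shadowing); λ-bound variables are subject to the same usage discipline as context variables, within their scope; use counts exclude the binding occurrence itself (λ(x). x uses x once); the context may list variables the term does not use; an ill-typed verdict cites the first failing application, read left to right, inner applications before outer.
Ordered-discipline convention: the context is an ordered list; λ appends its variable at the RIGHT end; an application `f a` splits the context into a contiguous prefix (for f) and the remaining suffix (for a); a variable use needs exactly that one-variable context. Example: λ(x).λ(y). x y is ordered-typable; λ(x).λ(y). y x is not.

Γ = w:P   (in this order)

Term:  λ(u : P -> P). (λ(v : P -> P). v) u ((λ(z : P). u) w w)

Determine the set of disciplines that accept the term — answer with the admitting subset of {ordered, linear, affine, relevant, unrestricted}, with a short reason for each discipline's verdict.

admitted in: unrestricted
counts: w ×2, u [bound] ×2, v [bound] ×1, z [bound] ×0
uses in reading order: v, u, u, w, w
typing: well-typed — term : (P -> P) -> P
ordered: ✗ — needs contraction — w ×2, u ×2; z never used (weakening)
linear: ✗ — needs contraction — w ×2, u ×2; z never used (weakening)
affine: ✗ — needs contraction — w ×2, u ×2
relevant: ✗ — z never used (weakening)
unrestricted: ✓ — typability at (P -> P) -> P is all that's needed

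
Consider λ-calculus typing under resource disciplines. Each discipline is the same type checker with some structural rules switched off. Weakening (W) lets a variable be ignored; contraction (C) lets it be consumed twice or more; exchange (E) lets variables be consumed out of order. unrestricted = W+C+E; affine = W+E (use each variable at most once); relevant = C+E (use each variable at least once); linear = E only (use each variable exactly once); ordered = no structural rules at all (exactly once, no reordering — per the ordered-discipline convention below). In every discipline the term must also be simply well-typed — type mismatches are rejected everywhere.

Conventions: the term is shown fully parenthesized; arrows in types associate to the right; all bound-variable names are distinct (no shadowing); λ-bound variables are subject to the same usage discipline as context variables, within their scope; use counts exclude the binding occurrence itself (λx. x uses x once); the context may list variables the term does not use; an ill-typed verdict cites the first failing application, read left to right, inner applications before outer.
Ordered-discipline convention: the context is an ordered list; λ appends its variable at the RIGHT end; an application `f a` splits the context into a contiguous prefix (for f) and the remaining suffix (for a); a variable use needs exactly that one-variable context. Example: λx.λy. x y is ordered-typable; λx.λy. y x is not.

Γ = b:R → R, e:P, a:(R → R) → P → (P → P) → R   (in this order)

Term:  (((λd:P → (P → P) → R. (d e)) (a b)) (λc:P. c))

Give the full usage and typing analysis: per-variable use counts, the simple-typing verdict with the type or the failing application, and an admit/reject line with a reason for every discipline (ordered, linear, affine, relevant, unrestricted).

counts: b ×1; e ×1; a ×1; d (bound) ×1; c (bound) ×1
uses in reading order: d, e, a, b, c
typing: well-typed at R
ordered ✗ (no ordered split (uses run d, e, a, b, c))
linear ✓ (b, e, a, d, c: one use apiece)
affine ✓ (no duplicate uses among b, e, a, d, c)
relevant ✓ (b, e, a, d, c: all used, weakening unneeded)
unrestricted ✓ (simply typable at R; W, C, E all held)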